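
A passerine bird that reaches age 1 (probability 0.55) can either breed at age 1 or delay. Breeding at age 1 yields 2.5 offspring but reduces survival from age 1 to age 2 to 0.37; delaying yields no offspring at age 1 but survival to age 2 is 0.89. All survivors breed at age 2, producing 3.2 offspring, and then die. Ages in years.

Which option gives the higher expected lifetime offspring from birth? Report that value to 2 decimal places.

breed at age 1: R₀ = 0.55 × (2.5 + 0.37 × 3.2) = 0.55 × 3.6840 = 2.0262
delay to age 2: R₀ = 0.55 × (0.89 × 3.2) = 0.55 × 2.8480 = 1.5664
Higher: breed at age 1 (2.0262).

2.03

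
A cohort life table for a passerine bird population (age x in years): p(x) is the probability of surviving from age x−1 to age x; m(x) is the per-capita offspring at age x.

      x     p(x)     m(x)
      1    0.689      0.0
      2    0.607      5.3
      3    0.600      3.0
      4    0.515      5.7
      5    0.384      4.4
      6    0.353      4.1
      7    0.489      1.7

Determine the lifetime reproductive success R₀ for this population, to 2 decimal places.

4.01

Survivorship from birth: l_x = p_1·p_2·…·p_x.
  l_1 = 0.68900
  l_2 = 0.41822
  l_3 = 0.25093
  l_4 = 0.12923
  l_5 = 0.04962
  l_6 = 0.01752
  l_7 = 0.00857
R₀ = Σ l_x m(x):
  age 1: 0.68900 × 0.0 = 0.0000
  age 2: 0.41822 × 5.3 = 2.2166
  age 3: 0.25093 × 3.0 = 0.7528
  age 4: 0.12923 × 5.7 = 0.7366
  age 5: 0.04962 × 4.4 = 0.2183
  age 6: 0.01752 × 4.1 = 0.0718
  age 7: 0.00857 × 1.7 = 0.0146
R₀ = 0.0000 + 2.2166 + 0.7528 + 0.7366 + 0.2183 + 0.0718 + 0.0146 = 4.0107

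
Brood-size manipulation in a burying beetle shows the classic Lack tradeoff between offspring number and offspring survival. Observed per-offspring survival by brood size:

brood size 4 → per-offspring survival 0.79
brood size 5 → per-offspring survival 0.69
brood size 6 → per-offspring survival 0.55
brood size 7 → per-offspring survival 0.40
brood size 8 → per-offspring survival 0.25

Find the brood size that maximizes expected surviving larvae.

5

Expected surviving larvae = c × s(c):
  c=4: 4 × 0.79 = 3.160
  c=5: 5 × 0.69 = 3.450
  c=6: 6 × 0.55 = 3.300
  c=7: 7 × 0.40 = 2.800
  c=8: 8 × 0.25 = 2.000
Maximum at c = 5 (3.450 surviving larvae).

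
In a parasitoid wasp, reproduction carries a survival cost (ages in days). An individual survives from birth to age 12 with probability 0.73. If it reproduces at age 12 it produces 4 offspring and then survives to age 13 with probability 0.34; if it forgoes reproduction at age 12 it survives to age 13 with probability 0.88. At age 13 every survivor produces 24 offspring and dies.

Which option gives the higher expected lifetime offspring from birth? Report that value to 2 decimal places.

15.42

breed at age 12: R₀ = 0.73 × (4 + 0.34 × 24) = 0.73 × 12.1600 = 8.8768
delay to age 13: R₀ = 0.73 × (0.88 × 24) = 0.73 × 21.1200 = 15.4176
Higher: delay to age 13 (15.4176).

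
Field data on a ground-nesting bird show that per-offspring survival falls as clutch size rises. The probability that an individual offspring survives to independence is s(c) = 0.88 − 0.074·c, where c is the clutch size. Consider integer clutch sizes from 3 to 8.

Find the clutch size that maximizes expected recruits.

Expected recruits = c × s(c):
  c=3: 3 × 0.658 = 1.974
  c=4: 4 × 0.584 = 2.336
  c=5: 5 × 0.510 = 2.550
  c=6: 6 × 0.436 = 2.616
  c=7: 7 × 0.362 = 2.534
  c=8: 8 × 0.288 = 2.304
Maximum at c = 6 (2.616 recruits).

6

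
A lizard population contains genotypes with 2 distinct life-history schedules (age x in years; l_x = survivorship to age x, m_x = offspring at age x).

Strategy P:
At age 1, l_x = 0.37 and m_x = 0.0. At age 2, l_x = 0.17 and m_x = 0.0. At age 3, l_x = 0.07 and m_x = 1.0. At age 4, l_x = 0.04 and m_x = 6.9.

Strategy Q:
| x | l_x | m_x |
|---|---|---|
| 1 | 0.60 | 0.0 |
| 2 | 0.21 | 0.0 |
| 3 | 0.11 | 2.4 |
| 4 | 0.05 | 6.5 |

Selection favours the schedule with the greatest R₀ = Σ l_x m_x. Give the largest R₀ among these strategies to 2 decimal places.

Strategy P: R₀ = 0.37×0.0 + 0.17×0.0 + 0.07×1.0 + 0.04×6.9 = 0.3460
Strategy Q: R₀ = 0.60×0.0 + 0.21×0.0 + 0.11×2.4 + 0.05×6.5 = 0.5890
Highest R₀: strategy Q with 0.5890.

0.59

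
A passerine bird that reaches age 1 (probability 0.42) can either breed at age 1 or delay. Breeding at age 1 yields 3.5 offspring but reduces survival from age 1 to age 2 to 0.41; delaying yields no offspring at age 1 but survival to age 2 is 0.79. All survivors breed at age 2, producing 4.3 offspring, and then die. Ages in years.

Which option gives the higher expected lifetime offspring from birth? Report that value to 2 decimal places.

2.21

breed at age 1: R₀ = 0.42 × (3.5 + 0.41 × 4.3) = 0.42 × 5.2630 = 2.2105
delay to age 2: R₀ = 0.42 × (0.79 × 4.3) = 0.42 × 3.3970 = 1.4267
Higher: breed at age 1 (2.2105).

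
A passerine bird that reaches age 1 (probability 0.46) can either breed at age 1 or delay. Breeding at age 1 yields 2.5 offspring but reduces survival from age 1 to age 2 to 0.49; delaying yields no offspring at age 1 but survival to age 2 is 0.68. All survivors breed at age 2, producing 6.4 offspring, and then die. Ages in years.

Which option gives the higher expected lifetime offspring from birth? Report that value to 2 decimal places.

breed at age 1: R₀ = 0.46 × (2.5 + 0.49 × 6.4) = 0.46 × 5.6360 = 2.5926
delay to age 2: R₀ = 0.46 × (0.68 × 6.4) = 0.46 × 4.3520 = 2.0019
Higher: breed at age 1 (2.5926).

2.59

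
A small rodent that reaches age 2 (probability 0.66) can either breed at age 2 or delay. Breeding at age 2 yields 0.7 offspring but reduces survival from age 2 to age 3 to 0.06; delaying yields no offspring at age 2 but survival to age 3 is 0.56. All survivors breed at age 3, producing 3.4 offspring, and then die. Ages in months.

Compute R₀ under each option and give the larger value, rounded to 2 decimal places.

breed at age 2: R₀ = 0.66 × (0.7 + 0.06 × 3.4) = 0.66 × 0.9040 = 0.5966
delay to age 3: R₀ = 0.66 × (0.56 × 3.4) = 0.66 × 1.9040 = 1.2566
Higher: delay to age 3 (1.2566).

1.26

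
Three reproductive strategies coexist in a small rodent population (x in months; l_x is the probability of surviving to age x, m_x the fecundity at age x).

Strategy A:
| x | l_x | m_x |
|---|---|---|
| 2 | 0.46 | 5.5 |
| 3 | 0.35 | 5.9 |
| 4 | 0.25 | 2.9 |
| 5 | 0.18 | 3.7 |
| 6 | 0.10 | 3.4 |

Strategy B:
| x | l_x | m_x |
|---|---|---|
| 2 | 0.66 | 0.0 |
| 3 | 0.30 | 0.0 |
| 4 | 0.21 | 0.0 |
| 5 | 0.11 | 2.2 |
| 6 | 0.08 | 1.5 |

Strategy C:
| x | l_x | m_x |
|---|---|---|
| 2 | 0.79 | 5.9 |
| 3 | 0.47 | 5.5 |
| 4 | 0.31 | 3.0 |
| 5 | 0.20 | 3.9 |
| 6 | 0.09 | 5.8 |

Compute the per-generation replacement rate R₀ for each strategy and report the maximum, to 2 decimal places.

Strategy A: R₀ = 0.46×5.5 + 0.35×5.9 + 0.25×2.9 + 0.18×3.7 + 0.10×3.4 = 6.3260
Strategy B: R₀ = 0.66×0.0 + 0.30×0.0 + 0.21×0.0 + 0.11×2.2 + 0.08×1.5 = 0.3620
Strategy C: R₀ = 0.79×5.9 + 0.47×5.5 + 0.31×3.0 + 0.20×3.9 + 0.09×5.8 = 9.4780
Highest R₀: strategy C with 9.4780.

9.48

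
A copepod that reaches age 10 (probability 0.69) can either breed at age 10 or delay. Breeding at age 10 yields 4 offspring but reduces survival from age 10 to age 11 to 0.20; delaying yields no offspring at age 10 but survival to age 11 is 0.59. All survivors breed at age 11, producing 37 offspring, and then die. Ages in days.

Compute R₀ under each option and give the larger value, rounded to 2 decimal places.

15.06

breed at age 10: R₀ = 0.69 × (4 + 0.20 × 37) = 0.69 × 11.4000 = 7.8660
delay to age 11: R₀ = 0.69 × (0.59 × 37) = 0.69 × 21.8300 = 15.0627
Higher: delay to age 11 (15.0627).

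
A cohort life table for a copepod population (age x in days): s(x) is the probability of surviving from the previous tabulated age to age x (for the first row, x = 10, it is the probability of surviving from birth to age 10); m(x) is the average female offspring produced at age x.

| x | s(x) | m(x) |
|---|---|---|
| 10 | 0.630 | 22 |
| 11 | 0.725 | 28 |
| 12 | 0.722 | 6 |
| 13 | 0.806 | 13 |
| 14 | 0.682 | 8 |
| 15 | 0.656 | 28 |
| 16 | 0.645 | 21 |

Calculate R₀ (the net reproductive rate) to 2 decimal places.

Survivorship from birth: l_x = s_10·s_11·…·s_x.
  l_10 = 0.63000
  l_11 = 0.45675
  l_12 = 0.32977
  l_13 = 0.26580
  l_14 = 0.18127
  l_15 = 0.11892
  l_16 = 0.07670
R₀ = Σ l_x m(x):
  age 10: 0.63000 × 22 = 13.8600
  age 11: 0.45675 × 28 = 12.7890
  age 12: 0.32977 × 6 = 1.9786
  age 13: 0.26580 × 13 = 3.4554
  age 14: 0.18127 × 8 = 1.4502
  age 15: 0.11892 × 28 = 3.3298
  age 16: 0.07670 × 21 = 1.6107
R₀ = 13.8600 + 12.7890 + 1.9786 + 3.4554 + 1.4502 + 3.3298 + 1.6107 = 38.4736

38.47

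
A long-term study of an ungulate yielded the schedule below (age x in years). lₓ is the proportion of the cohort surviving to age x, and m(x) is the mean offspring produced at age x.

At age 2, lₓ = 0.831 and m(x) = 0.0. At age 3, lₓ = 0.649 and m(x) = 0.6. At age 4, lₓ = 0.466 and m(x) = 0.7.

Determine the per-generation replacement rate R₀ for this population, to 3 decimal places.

0.716

R₀ = Σ lₓ m(x):
  age 2: 0.831 × 0.0 = 0.0000
  age 3: 0.649 × 0.6 = 0.3894
  age 4: 0.466 × 0.7 = 0.3262
R₀ = 0.0000 + 0.3894 + 0.3262 = 0.7156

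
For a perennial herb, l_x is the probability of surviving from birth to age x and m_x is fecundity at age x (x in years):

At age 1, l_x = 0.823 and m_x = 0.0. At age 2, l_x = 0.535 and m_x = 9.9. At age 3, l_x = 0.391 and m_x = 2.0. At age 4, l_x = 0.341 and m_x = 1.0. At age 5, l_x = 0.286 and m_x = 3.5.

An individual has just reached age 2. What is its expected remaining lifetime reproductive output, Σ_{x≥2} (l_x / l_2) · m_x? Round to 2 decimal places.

l_2 = 0.535. Conditional survival from age 2 to x is l_x / l_2.
  x=2: (0.535/0.535) × 9.9 = 9.9000
  x=3: (0.391/0.535) × 2.0 = 1.4617
  x=4: (0.341/0.535) × 1.0 = 0.6374
  x=5: (0.286/0.535) × 3.5 = 1.8710
Sum = 9.9000 + 1.4617 + 0.6374 + 1.8710 = 13.8701

13.87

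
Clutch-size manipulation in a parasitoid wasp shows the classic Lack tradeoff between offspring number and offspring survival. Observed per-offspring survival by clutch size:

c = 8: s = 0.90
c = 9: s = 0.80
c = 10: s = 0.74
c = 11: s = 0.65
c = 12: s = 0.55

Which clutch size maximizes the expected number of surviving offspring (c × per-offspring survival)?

10

Expected surviving offspring = c × s(c):
  c=8: 8 × 0.90 = 7.200
  c=9: 9 × 0.80 = 7.200
  c=10: 10 × 0.74 = 7.400
  c=11: 11 × 0.65 = 7.150
  c=12: 12 × 0.55 = 6.600
Maximum at c = 10 (7.400 surviving offspring).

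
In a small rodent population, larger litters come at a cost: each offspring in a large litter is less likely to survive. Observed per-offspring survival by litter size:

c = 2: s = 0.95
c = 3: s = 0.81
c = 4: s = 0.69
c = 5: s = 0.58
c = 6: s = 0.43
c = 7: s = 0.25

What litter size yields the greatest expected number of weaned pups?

5

Expected weaned pups = c × s(c):
  c=2: 2 × 0.95 = 1.900
  c=3: 3 × 0.81 = 2.430
  c=4: 4 × 0.69 = 2.760
  c=5: 5 × 0.58 = 2.900
  c=6: 6 × 0.43 = 2.580
  c=7: 7 × 0.25 = 1.750
Maximum at c = 5 (2.900 weaned pups).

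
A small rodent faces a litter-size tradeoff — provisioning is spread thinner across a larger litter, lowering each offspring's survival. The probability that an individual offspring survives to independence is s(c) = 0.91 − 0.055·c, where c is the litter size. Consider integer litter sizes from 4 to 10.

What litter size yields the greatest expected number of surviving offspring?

8

Expected surviving offspring = c × s(c):
  c=4: 4 × 0.690 = 2.760
  c=5: 5 × 0.635 = 3.175
  c=6: 6 × 0.580 = 3.480
  c=7: 7 × 0.525 = 3.675
  c=8: 8 × 0.470 = 3.760
  c=9: 9 × 0.415 = 3.735
  c=10: 10 × 0.360 = 3.600
Maximum at c = 8 (3.760 surviving offspring).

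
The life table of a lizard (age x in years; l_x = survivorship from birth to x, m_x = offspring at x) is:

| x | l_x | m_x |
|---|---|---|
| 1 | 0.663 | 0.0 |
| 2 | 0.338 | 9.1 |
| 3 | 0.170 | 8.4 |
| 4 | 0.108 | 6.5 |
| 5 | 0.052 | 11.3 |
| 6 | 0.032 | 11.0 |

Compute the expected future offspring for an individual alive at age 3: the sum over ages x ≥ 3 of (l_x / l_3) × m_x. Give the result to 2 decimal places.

l_3 = 0.170. Conditional survival from age 3 to x is l_x / l_3.
  x=3: (0.170/0.170) × 8.4 = 8.4000
  x=4: (0.108/0.170) × 6.5 = 4.1294
  x=5: (0.052/0.170) × 11.3 = 3.4565
  x=6: (0.032/0.170) × 11.0 = 2.0706
Sum = 8.4000 + 4.1294 + 3.4565 + 2.0706 = 18.0565

18.06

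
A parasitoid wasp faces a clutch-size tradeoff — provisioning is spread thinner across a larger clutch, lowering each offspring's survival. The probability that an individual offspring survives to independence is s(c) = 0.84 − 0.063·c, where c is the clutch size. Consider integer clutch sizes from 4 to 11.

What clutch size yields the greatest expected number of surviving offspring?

7

Expected surviving offspring = c × s(c):
  c=4: 4 × 0.588 = 2.352
  c=5: 5 × 0.525 = 2.625
  c=6: 6 × 0.462 = 2.772
  c=7: 7 × 0.399 = 2.793
  c=8: 8 × 0.336 = 2.688
  c=9: 9 × 0.273 = 2.457
  c=10: 10 × 0.210 = 2.100
  c=11: 11 × 0.147 = 1.617
Maximum at c = 7 (2.793 surviving offspring).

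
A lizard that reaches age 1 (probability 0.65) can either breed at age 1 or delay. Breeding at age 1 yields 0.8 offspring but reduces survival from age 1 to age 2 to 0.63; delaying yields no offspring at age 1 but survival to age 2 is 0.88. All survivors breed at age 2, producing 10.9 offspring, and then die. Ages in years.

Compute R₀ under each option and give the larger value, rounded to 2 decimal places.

6.23

breed at age 1: R₀ = 0.65 × (0.8 + 0.63 × 10.9) = 0.65 × 7.6670 = 4.9836
delay to age 2: R₀ = 0.65 × (0.88 × 10.9) = 0.65 × 9.5920 = 6.2348
Higher: delay to age 2 (6.2348).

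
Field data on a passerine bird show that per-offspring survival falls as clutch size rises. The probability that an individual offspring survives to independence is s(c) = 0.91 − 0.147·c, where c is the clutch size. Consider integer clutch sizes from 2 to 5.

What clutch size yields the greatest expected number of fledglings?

3

Expected fledglings = c × s(c):
  c=2: 2 × 0.616 = 1.232
  c=3: 3 × 0.469 = 1.407
  c=4: 4 × 0.322 = 1.288
  c=5: 5 × 0.175 = 0.875
Maximum at c = 3 (1.407 fledglings).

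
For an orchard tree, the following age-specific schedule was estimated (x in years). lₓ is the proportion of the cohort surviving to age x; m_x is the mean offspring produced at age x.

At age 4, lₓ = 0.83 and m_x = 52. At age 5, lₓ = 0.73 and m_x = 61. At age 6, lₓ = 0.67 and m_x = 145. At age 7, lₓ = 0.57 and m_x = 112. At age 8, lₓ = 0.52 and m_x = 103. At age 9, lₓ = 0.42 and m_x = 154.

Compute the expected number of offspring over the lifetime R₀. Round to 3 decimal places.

R₀ = Σ lₓ m_x:
  age 4: 0.83 × 52 = 43.1600
  age 5: 0.73 × 61 = 44.5300
  age 6: 0.67 × 145 = 97.1500
  age 7: 0.57 × 112 = 63.8400
  age 8: 0.52 × 103 = 53.5600
  age 9: 0.42 × 154 = 64.6800
R₀ = 43.1600 + 44.5300 + 97.1500 + 63.8400 + 53.5600 + 64.6800 = 366.9200

366.920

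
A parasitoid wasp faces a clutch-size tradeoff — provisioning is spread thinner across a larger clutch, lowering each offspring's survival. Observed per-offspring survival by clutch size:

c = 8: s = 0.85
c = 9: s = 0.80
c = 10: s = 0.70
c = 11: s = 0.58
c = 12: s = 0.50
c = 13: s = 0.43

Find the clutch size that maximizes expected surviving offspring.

Expected surviving offspring = c × s(c):
  c=8: 8 × 0.85 = 6.800
  c=9: 9 × 0.80 = 7.200
  c=10: 10 × 0.70 = 7.000
  c=11: 11 × 0.58 = 6.380
  c=12: 12 × 0.50 = 6.000
  c=13: 13 × 0.43 = 5.590
Maximum at c = 9 (7.200 surviving offspring).

9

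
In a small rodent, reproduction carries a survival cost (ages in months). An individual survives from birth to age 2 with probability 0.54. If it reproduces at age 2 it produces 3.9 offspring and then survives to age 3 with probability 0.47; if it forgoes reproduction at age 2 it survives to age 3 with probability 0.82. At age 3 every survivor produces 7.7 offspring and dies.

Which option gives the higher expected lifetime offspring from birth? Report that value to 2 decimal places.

4.06

breed at age 2: R₀ = 0.54 × (3.9 + 0.47 × 7.7) = 0.54 × 7.5190 = 4.0603
delay to age 3: R₀ = 0.54 × (0.82 × 7.7) = 0.54 × 6.3140 = 3.4096
Higher: breed at age 2 (4.0603).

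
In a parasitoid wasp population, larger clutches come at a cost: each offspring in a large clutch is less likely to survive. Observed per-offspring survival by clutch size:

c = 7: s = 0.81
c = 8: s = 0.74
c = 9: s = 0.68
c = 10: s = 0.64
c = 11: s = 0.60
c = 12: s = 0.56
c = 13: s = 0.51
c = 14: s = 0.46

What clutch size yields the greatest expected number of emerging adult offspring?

Expected emerging adult offspring = c × s(c):
  c=7: 7 × 0.81 = 5.670
  c=8: 8 × 0.74 = 5.920
  c=9: 9 × 0.68 = 6.120
  c=10: 10 × 0.64 = 6.400
  c=11: 11 × 0.60 = 6.600
  c=12: 12 × 0.56 = 6.720
  c=13: 13 × 0.51 = 6.630
  c=14: 14 × 0.46 = 6.440
Maximum at c = 12 (6.720 emerging adult offspring).

12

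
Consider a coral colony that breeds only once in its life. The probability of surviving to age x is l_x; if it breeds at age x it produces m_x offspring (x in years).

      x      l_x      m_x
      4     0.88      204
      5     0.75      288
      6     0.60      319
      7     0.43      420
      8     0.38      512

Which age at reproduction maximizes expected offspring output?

5

Expected offspring if breeding at age x = l_x × m_x:
  age 4: 0.88 × 204 = 179.520
  age 5: 0.75 × 288 = 216.000
  age 6: 0.60 × 319 = 191.400
  age 7: 0.43 × 420 = 180.600
  age 8: 0.38 × 512 = 194.560
Maximum at age 5 (216.000).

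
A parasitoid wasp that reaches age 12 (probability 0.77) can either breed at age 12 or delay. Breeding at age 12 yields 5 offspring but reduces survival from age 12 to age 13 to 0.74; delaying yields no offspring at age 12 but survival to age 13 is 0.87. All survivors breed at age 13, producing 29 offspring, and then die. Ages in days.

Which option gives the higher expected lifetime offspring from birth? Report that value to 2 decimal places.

20.37

breed at age 12: R₀ = 0.77 × (5 + 0.74 × 29) = 0.77 × 26.4600 = 20.3742
delay to age 13: R₀ = 0.77 × (0.87 × 29) = 0.77 × 25.2300 = 19.4271
Higher: breed at age 12 (20.3742).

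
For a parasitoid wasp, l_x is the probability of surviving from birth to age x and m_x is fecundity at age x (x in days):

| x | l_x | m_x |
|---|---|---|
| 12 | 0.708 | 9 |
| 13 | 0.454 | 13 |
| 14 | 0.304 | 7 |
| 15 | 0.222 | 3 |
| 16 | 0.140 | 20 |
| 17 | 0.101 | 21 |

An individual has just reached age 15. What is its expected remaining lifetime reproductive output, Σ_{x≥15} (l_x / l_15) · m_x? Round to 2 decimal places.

25.17

l_15 = 0.222. Conditional survival from age 15 to x is l_x / l_15.
  x=15: (0.222/0.222) × 3 = 3.0000
  x=16: (0.140/0.222) × 20 = 12.6126
  x=17: (0.101/0.222) × 21 = 9.5541
Sum = 3.0000 + 12.6126 + 9.5541 = 25.1667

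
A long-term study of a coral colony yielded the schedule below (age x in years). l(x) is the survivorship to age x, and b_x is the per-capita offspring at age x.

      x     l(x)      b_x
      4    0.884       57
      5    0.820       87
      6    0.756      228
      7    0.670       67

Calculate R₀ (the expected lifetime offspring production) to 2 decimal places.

R₀ = Σ l(x) b_x:
  age 4: 0.884 × 57 = 50.3880
  age 5: 0.820 × 87 = 71.3400
  age 6: 0.756 × 228 = 172.3680
  age 7: 0.670 × 67 = 44.8900
R₀ = 50.3880 + 71.3400 + 172.3680 + 44.8900 = 338.9860

338.99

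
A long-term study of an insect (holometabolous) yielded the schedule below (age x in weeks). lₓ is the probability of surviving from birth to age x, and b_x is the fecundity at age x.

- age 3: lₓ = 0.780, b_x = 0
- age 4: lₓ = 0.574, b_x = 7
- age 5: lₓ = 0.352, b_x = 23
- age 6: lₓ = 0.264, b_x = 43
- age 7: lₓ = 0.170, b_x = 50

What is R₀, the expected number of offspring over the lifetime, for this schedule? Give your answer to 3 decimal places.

R₀ = Σ lₓ b_x:
  age 3: 0.780 × 0 = 0.0000
  age 4: 0.574 × 7 = 4.0180
  age 5: 0.352 × 23 = 8.0960
  age 6: 0.264 × 43 = 11.3520
  age 7: 0.170 × 50 = 8.5000
R₀ = 0.0000 + 4.0180 + 8.0960 + 11.3520 + 8.5000 = 31.9660

31.966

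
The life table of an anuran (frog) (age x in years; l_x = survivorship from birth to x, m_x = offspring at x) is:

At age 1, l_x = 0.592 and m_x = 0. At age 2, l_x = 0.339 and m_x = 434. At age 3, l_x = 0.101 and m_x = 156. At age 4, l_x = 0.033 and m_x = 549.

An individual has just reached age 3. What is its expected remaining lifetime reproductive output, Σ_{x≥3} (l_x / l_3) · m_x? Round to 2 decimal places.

l_3 = 0.101. Conditional survival from age 3 to x is l_x / l_3.
  x=3: (0.101/0.101) × 156 = 156.0000
  x=4: (0.033/0.101) × 549 = 179.3762
Sum = 156.0000 + 179.3762 = 335.3762

335.38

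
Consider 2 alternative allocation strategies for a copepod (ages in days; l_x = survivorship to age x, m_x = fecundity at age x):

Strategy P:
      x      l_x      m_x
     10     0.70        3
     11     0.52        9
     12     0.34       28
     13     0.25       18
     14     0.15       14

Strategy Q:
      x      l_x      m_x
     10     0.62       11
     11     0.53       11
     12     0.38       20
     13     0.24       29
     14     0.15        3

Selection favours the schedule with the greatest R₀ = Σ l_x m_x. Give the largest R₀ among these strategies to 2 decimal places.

Strategy P: R₀ = 0.70×3 + 0.52×9 + 0.34×28 + 0.25×18 + 0.15×14 = 22.9000
Strategy Q: R₀ = 0.62×11 + 0.53×11 + 0.38×20 + 0.24×29 + 0.15×3 = 27.6600
Highest R₀: strategy Q with 27.6600.

27.66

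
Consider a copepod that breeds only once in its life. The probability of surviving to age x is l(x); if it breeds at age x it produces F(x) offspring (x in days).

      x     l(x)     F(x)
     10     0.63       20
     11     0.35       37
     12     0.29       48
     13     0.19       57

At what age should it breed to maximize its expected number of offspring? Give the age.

12

Expected offspring if breeding at age x = l(x) × F(x):
  age 10: 0.63 × 20 = 12.600
  age 11: 0.35 × 37 = 12.950
  age 12: 0.29 × 48 = 13.920
  age 13: 0.19 × 57 = 10.830
Maximum at age 12 (13.920).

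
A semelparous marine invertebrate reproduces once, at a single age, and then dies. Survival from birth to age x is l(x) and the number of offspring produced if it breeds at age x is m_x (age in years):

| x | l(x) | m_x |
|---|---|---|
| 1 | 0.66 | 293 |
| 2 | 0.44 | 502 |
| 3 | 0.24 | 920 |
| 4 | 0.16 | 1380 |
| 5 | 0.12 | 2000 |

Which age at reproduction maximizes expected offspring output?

5

Expected offspring if breeding at age x = l(x) × m_x:
  age 1: 0.66 × 293 = 193.380
  age 2: 0.44 × 502 = 220.880
  age 3: 0.24 × 920 = 220.800
  age 4: 0.16 × 1380 = 220.800
  age 5: 0.12 × 2000 = 240.000
Maximum at age 5 (240.000).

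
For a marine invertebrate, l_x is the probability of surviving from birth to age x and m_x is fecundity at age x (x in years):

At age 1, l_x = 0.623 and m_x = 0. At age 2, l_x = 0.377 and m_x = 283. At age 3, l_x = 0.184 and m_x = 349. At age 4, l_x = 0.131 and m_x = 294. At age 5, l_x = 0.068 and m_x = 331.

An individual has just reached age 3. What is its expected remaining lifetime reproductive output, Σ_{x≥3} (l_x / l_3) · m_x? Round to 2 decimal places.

680.64

l_3 = 0.184. Conditional survival from age 3 to x is l_x / l_3.
  x=3: (0.184/0.184) × 349 = 349.0000
  x=4: (0.131/0.184) × 294 = 209.3152
  x=5: (0.068/0.184) × 331 = 122.3261
Sum = 349.0000 + 209.3152 + 122.3261 = 680.6413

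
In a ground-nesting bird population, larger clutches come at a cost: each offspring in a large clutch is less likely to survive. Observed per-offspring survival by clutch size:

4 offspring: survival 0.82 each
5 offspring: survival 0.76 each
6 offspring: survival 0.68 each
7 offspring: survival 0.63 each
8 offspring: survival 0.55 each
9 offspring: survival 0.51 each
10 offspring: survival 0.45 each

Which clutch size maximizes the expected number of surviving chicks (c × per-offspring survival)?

9

Expected surviving chicks = c × s(c):
  c=4: 4 × 0.82 = 3.280
  c=5: 5 × 0.76 = 3.800
  c=6: 6 × 0.68 = 4.080
  c=7: 7 × 0.63 = 4.410
  c=8: 8 × 0.55 = 4.400
  c=9: 9 × 0.51 = 4.590
  c=10: 10 × 0.45 = 4.500
Maximum at c = 9 (4.590 surviving chicks).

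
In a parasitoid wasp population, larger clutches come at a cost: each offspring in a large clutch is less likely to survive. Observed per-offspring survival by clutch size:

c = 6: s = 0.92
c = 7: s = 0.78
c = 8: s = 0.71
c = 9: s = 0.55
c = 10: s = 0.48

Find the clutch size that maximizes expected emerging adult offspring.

Expected emerging adult offspring = c × s(c):
  c=6: 6 × 0.92 = 5.520
  c=7: 7 × 0.78 = 5.460
  c=8: 8 × 0.71 = 5.680
  c=9: 9 × 0.55 = 4.950
  c=10: 10 × 0.48 = 4.800
Maximum at c = 8 (5.680 emerging adult offspring).

8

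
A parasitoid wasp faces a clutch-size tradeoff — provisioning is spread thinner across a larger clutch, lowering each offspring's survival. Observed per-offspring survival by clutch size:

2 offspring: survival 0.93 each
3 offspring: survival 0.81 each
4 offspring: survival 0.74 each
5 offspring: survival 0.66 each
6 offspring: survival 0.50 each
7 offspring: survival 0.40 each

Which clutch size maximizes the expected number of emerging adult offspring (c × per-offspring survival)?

5

Expected emerging adult offspring = c × s(c):
  c=2: 2 × 0.93 = 1.860
  c=3: 3 × 0.81 = 2.430
  c=4: 4 × 0.74 = 2.960
  c=5: 5 × 0.66 = 3.300
  c=6: 6 × 0.50 = 3.000
  c=7: 7 × 0.40 = 2.800
Maximum at c = 5 (3.300 emerging adult offspring).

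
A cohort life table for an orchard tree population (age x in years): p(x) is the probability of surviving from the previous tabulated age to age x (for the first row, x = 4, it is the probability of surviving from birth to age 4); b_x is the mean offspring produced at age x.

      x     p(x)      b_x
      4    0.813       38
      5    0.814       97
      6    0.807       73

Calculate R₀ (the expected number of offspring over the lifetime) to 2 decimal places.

Survivorship from birth: l_x = p_4·p_5·…·p_x.
  l_4 = 0.81300
  l_5 = 0.66178
  l_6 = 0.53406
R₀ = Σ l_x b_x:
  age 4: 0.81300 × 38 = 30.8940
  age 5: 0.66178 × 97 = 64.1927
  age 6: 0.53406 × 73 = 38.9864
R₀ = 30.8940 + 64.1927 + 38.9864 = 134.0730

134.07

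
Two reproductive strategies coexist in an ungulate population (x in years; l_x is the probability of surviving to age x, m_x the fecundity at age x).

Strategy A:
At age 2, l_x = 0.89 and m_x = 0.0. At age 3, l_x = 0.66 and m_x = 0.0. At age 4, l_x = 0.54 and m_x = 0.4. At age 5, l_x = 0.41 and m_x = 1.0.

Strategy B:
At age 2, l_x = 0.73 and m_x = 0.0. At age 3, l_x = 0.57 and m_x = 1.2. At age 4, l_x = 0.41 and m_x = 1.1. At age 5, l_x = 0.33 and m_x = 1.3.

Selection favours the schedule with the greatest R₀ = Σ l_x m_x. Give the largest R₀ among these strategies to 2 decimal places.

Strategy A: R₀ = 0.89×0.0 + 0.66×0.0 + 0.54×0.4 + 0.41×1.0 = 0.6260
Strategy B: R₀ = 0.73×0.0 + 0.57×1.2 + 0.41×1.1 + 0.33×1.3 = 1.5640
Highest R₀: strategy B with 1.5640.

1.56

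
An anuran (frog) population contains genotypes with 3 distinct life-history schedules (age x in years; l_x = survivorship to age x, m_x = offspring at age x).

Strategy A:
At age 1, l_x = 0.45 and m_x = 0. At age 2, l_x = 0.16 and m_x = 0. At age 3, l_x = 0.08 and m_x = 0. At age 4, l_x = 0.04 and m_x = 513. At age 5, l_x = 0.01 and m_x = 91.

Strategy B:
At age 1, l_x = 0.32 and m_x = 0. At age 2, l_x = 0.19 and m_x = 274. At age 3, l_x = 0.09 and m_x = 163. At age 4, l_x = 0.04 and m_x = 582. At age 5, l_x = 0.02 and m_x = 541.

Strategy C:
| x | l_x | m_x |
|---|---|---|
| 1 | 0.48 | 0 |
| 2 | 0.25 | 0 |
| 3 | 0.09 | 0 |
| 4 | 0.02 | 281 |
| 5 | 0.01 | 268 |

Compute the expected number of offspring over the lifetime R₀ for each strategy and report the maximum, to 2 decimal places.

Strategy A: R₀ = 0.45×0 + 0.16×0 + 0.08×0 + 0.04×513 + 0.01×91 = 21.4300
Strategy B: R₀ = 0.32×0 + 0.19×274 + 0.09×163 + 0.04×582 + 0.02×541 = 100.8300
Strategy C: R₀ = 0.48×0 + 0.25×0 + 0.09×0 + 0.02×281 + 0.01×268 = 8.3000
Highest R₀: strategy B with 100.8300.

100.83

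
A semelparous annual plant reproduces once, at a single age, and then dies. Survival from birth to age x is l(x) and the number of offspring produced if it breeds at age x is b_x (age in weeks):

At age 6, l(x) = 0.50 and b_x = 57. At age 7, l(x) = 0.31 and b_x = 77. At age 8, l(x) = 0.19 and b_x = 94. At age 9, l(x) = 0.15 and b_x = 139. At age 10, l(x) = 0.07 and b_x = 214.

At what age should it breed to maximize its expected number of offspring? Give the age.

6

Expected offspring if breeding at age x = l(x) × b_x:
  age 6: 0.50 × 57 = 28.500
  age 7: 0.31 × 77 = 23.870
  age 8: 0.19 × 94 = 17.860
  age 9: 0.15 × 139 = 20.850
  age 10: 0.07 × 214 = 14.980
Maximum at age 6 (28.500).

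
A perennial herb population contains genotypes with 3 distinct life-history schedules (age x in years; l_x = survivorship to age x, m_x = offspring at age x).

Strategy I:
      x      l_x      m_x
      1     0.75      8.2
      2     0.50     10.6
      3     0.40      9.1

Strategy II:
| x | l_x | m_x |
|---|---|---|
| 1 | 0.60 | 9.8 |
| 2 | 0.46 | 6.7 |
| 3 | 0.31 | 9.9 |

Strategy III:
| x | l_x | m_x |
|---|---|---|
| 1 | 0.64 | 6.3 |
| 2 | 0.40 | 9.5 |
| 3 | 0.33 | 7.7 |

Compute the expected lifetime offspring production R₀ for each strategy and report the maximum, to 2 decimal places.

Strategy I: R₀ = 0.75×8.2 + 0.50×10.6 + 0.40×9.1 = 15.0900
Strategy II: R₀ = 0.60×9.8 + 0.46×6.7 + 0.31×9.9 = 12.0310
Strategy III: R₀ = 0.64×6.3 + 0.40×9.5 + 0.33×7.7 = 10.3730
Highest R₀: strategy I with 15.0900.

15.09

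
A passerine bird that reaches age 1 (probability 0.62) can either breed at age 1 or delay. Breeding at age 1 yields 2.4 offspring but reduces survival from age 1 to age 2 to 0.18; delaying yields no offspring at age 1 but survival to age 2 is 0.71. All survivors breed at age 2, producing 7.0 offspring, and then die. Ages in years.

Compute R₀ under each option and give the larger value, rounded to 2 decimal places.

3.08

breed at age 1: R₀ = 0.62 × (2.4 + 0.18 × 7.0) = 0.62 × 3.6600 = 2.2692
delay to age 2: R₀ = 0.62 × (0.71 × 7.0) = 0.62 × 4.9700 = 3.0814
Higher: delay to age 2 (3.0814).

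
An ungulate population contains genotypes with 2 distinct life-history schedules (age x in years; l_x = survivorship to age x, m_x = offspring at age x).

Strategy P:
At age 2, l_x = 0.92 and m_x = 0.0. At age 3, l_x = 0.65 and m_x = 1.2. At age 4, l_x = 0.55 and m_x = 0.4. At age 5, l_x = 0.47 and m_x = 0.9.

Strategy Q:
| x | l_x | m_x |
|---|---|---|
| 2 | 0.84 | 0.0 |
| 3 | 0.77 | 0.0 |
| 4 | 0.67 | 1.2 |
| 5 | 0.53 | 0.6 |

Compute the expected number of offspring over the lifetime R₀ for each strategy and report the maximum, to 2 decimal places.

Strategy P: R₀ = 0.92×0.0 + 0.65×1.2 + 0.55×0.4 + 0.47×0.9 = 1.4230
Strategy Q: R₀ = 0.84×0.0 + 0.77×0.0 + 0.67×1.2 + 0.53×0.6 = 1.1220
Highest R₀: strategy P with 1.4230.

1.42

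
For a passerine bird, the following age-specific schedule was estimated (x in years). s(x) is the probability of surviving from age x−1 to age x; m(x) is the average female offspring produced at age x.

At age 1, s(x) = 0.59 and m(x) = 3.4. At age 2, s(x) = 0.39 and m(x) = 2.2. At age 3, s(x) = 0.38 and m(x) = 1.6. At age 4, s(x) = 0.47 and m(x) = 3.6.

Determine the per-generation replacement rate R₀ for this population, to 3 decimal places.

Survivorship from birth: l_x = s_1·s_2·…·s_x.
  l_1 = 0.59000
  l_2 = 0.23010
  l_3 = 0.08744
  l_4 = 0.04110
R₀ = Σ l_x m(x):
  age 1: 0.59000 × 3.4 = 2.0060
  age 2: 0.23010 × 2.2 = 0.5062
  age 3: 0.08744 × 1.6 = 0.1399
  age 4: 0.04110 × 3.6 = 0.1480
R₀ = 2.0060 + 0.5062 + 0.1399 + 0.1480 = 2.8001

2.800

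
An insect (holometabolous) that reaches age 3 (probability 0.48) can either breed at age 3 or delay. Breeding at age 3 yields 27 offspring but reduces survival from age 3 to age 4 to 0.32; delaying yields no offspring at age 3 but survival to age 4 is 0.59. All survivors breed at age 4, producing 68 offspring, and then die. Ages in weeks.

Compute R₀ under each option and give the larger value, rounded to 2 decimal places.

breed at age 3: R₀ = 0.48 × (27 + 0.32 × 68) = 0.48 × 48.7600 = 23.4048
delay to age 4: R₀ = 0.48 × (0.59 × 68) = 0.48 × 40.1200 = 19.2576
Higher: breed at age 3 (23.4048).

23.40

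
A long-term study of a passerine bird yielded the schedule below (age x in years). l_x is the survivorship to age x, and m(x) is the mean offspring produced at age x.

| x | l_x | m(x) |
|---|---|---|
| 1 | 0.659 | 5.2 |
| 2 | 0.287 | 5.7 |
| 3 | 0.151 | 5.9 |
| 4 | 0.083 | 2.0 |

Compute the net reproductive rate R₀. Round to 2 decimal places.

R₀ = Σ l_x m(x):
  age 1: 0.659 × 5.2 = 3.4268
  age 2: 0.287 × 5.7 = 1.6359
  age 3: 0.151 × 5.9 = 0.8909
  age 4: 0.083 × 2.0 = 0.1660
R₀ = 3.4268 + 1.6359 + 0.8909 + 0.1660 = 6.1196

6.12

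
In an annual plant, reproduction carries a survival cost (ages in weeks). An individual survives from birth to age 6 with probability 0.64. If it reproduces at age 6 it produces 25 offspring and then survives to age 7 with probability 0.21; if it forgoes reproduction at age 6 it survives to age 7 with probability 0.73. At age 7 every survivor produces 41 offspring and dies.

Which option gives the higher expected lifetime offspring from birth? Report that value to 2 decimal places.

21.51

breed at age 6: R₀ = 0.64 × (25 + 0.21 × 41) = 0.64 × 33.6100 = 21.5104
delay to age 7: R₀ = 0.64 × (0.73 × 41) = 0.64 × 29.9300 = 19.1552
Higher: breed at age 6 (21.5104).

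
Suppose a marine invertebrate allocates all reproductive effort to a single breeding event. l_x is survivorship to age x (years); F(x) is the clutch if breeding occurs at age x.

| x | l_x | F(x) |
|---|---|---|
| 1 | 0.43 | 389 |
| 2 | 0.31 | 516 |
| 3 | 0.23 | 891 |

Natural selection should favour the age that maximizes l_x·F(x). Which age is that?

Expected offspring if breeding at age x = l_x × F(x):
  age 1: 0.43 × 389 = 167.270
  age 2: 0.31 × 516 = 159.960
  age 3: 0.23 × 891 = 204.930
Maximum at age 3 (204.930).

3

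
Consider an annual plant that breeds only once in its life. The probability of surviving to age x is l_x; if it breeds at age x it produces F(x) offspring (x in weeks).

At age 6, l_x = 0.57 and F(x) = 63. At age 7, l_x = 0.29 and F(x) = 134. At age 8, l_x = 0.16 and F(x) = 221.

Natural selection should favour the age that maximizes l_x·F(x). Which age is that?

Expected offspring if breeding at age x = l_x × F(x):
  age 6: 0.57 × 63 = 35.910
  age 7: 0.29 × 134 = 38.860
  age 8: 0.16 × 221 = 35.360
Maximum at age 7 (38.860).

7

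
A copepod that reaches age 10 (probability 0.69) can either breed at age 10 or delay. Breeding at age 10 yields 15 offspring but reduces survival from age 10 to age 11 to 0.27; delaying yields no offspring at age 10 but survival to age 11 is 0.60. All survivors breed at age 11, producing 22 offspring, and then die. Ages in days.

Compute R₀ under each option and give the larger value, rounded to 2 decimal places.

breed at age 10: R₀ = 0.69 × (15 + 0.27 × 22) = 0.69 × 20.9400 = 14.4486
delay to age 11: R₀ = 0.69 × (0.60 × 22) = 0.69 × 13.2000 = 9.1080
Higher: breed at age 10 (14.4486).

14.45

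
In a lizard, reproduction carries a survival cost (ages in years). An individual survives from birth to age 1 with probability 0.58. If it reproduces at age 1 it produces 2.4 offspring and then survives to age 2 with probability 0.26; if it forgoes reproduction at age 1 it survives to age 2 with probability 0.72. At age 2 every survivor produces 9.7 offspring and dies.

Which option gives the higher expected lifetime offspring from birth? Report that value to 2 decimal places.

4.05

breed at age 1: R₀ = 0.58 × (2.4 + 0.26 × 9.7) = 0.58 × 4.9220 = 2.8548
delay to age 2: R₀ = 0.58 × (0.72 × 9.7) = 0.58 × 6.9840 = 4.0507
Higher: delay to age 2 (4.0507).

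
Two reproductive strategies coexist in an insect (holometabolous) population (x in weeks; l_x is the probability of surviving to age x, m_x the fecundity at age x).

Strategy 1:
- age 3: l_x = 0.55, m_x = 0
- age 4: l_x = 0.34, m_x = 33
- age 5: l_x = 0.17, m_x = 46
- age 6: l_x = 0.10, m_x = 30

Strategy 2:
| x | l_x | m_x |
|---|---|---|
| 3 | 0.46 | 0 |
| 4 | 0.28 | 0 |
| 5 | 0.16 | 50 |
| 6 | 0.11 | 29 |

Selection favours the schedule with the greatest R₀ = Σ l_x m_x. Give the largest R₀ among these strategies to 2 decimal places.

22.04

Strategy 1: R₀ = 0.55×0 + 0.34×33 + 0.17×46 + 0.10×30 = 22.0400
Strategy 2: R₀ = 0.46×0 + 0.28×0 + 0.16×50 + 0.11×29 = 11.1900
Highest R₀: strategy 1 with 22.0400.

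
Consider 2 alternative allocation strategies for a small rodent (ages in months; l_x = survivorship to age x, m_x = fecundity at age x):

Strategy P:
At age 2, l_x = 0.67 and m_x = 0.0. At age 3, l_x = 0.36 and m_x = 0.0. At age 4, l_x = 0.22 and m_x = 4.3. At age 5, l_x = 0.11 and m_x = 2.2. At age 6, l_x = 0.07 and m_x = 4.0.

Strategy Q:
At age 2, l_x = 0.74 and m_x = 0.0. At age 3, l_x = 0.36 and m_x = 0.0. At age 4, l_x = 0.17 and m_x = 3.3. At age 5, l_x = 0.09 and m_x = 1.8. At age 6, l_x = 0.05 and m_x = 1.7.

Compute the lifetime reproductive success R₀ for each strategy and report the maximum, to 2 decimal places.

1.47

Strategy P: R₀ = 0.67×0.0 + 0.36×0.0 + 0.22×4.3 + 0.11×2.2 + 0.07×4.0 = 1.4680
Strategy Q: R₀ = 0.74×0.0 + 0.36×0.0 + 0.17×3.3 + 0.09×1.8 + 0.05×1.7 = 0.8080
Highest R₀: strategy P with 1.4680.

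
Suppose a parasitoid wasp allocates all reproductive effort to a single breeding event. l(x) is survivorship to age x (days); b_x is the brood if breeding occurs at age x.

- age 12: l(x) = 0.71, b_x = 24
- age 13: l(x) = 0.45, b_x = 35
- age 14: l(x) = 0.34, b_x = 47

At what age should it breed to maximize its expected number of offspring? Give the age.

Expected offspring if breeding at age x = l(x) × b_x:
  age 12: 0.71 × 24 = 17.040
  age 13: 0.45 × 35 = 15.750
  age 14: 0.34 × 47 = 15.980
Maximum at age 12 (17.040).

12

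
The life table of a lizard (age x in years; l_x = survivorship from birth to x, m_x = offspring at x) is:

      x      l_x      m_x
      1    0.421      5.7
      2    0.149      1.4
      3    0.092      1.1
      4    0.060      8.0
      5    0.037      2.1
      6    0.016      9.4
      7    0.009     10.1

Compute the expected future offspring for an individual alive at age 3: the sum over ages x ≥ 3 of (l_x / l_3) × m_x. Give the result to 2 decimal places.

9.78

l_3 = 0.092. Conditional survival from age 3 to x is l_x / l_3.
  x=3: (0.092/0.092) × 1.1 = 1.1000
  x=4: (0.060/0.092) × 8.0 = 5.2174
  x=5: (0.037/0.092) × 2.1 = 0.8446
  x=6: (0.016/0.092) × 9.4 = 1.6348
  x=7: (0.009/0.092) × 10.1 = 0.9880
Sum = 1.1000 + 5.2174 + 0.8446 + 1.6348 + 0.9880 = 9.7848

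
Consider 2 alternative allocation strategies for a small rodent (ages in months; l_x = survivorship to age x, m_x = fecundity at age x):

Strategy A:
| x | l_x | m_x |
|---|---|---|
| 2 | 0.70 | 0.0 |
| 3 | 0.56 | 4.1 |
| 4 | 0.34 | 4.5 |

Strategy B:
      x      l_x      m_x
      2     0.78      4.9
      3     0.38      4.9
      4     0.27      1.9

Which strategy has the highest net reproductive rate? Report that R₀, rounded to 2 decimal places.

6.20

Strategy A: R₀ = 0.70×0.0 + 0.56×4.1 + 0.34×4.5 = 3.8260
Strategy B: R₀ = 0.78×4.9 + 0.38×4.9 + 0.27×1.9 = 6.1970
Highest R₀: strategy B with 6.1970.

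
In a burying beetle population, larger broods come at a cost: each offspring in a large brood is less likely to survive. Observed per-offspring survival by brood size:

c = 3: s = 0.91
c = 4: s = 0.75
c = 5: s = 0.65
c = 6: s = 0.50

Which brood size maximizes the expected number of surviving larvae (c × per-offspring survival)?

5

Expected surviving larvae = c × s(c):
  c=3: 3 × 0.91 = 2.730
  c=4: 4 × 0.75 = 3.000
  c=5: 5 × 0.65 = 3.250
  c=6: 6 × 0.50 = 3.000
Maximum at c = 5 (3.250 surviving larvae).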